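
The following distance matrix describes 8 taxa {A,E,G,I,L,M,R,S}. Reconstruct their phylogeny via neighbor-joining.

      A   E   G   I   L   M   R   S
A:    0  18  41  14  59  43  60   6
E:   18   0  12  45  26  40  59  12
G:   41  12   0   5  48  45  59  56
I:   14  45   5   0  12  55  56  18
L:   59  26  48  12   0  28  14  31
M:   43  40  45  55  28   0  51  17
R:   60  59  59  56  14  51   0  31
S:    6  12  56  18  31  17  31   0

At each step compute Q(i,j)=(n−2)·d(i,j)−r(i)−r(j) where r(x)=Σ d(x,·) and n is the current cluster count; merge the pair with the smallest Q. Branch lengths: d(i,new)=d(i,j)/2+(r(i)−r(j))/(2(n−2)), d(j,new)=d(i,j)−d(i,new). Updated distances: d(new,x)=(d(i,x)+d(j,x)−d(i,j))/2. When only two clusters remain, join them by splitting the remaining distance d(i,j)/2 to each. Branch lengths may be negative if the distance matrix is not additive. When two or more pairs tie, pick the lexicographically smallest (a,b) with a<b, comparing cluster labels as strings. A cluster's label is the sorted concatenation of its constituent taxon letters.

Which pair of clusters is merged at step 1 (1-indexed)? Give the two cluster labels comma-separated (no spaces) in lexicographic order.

1. join L+R (d=14, Q=-464) ⇒ LR; edges |L|=-7/3, |R|=49/3
  updated: d(A,LR)=105/2, d(E,LR)=71/2, d(G,LR)=93/2, d(I,LR)=27, d(LR,M)=65/2, d(LR,S)=24
2. join G+I (d=5, Q=-689/2) ⇒ GI; edges |G|=133/20, |I|=-33/20
  updated: d(A,GI)=25, d(E,GI)=26, d(GI,LR)=137/4, d(GI,M)=95/2, d(GI,S)=69/2
3. join LR+M (d=65/2, Q=-915/4) ⇒ LMR; edges |LR|=515/32, |M|=525/32
  updated: d(A,LMR)=63/2, d(E,LMR)=43/2, d(GI,LMR)=197/8, d(LMR,S)=17/4
4. join LMR+S (d=17/4, Q=-1007/8) ⇒ LMRS; edges |LMR|=101/16, |S|=-33/16
  updated: d(A,LMRS)=133/8, d(E,LMRS)=117/8, d(GI,LMRS)=439/16
5. join A+GI (d=25, Q=-1409/16) ⇒ AGI; edges |A|=499/64, |GI|=1101/64
  updated: d(AGI,E)=19/2, d(AGI,LMRS)=305/32
6. join AGI+E (d=19/2, Q=-1077/32) ⇒ AEGI; edges |AGI|=141/64, |E|=467/64
  updated: d(AEGI,LMRS)=469/64
7. join AEGI+LMRS (d=469/64) ⇒ AEGILMRS; edges |AEGI|=469/128, |LMRS|=469/128
final tree: (((A:499/64,(G:133/20,I:-33/20):1101/64):141/64,E:467/64):469/128,(((L:-7/3,R:49/3):515/32,M:525/32):101/16,S:-33/16):469/128)
total length: 6245/64

L,R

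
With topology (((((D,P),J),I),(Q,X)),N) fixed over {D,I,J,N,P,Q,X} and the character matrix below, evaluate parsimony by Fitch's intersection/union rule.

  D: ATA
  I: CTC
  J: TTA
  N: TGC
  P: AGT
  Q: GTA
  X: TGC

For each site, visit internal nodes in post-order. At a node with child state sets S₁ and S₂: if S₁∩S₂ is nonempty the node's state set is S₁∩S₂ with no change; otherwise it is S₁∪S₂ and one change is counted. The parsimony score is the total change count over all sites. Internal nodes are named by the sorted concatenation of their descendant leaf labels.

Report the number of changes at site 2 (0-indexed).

3

DP@0: {A} ∩ {A} = {A} (intersection, +0)
DJP@0: {A} ∪ {T} = {A,T} (union, +1)
DIJP@0: {A,T} ∪ {C} = {A,C,T} (union, +1)
QX@0: {G} ∪ {T} = {G,T} (union, +1)
DIJPQX@0: {A,C,T} ∩ {G,T} = {T} (intersection, +0)
DIJNPQX@0: {T} ∩ {T} = {T} (intersection, +0)
DP@1: {T} ∪ {G} = {G,T} (union, +1)
DJP@1: {G,T} ∩ {T} = {T} (intersection, +0)
DIJP@1: {T} ∩ {T} = {T} (intersection, +0)
QX@1: {T} ∪ {G} = {G,T} (union, +1)
DIJPQX@1: {T} ∩ {G,T} = {T} (intersection, +0)
DIJNPQX@1: {T} ∪ {G} = {G,T} (union, +1)
DP@2: {A} ∪ {T} = {A,T} (union, +1)
DJP@2: {A,T} ∩ {A} = {A} (intersection, +0)
DIJP@2: {A} ∪ {C} = {A,C} (union, +1)
QX@2: {A} ∪ {C} = {A,C} (union, +1)
DIJPQX@2: {A,C} ∩ {A,C} = {A,C} (intersection, +0)
DIJNPQX@2: {A,C} ∩ {C} = {C} (intersection, +0)
per-site changes: [3, 3, 3]; total = 9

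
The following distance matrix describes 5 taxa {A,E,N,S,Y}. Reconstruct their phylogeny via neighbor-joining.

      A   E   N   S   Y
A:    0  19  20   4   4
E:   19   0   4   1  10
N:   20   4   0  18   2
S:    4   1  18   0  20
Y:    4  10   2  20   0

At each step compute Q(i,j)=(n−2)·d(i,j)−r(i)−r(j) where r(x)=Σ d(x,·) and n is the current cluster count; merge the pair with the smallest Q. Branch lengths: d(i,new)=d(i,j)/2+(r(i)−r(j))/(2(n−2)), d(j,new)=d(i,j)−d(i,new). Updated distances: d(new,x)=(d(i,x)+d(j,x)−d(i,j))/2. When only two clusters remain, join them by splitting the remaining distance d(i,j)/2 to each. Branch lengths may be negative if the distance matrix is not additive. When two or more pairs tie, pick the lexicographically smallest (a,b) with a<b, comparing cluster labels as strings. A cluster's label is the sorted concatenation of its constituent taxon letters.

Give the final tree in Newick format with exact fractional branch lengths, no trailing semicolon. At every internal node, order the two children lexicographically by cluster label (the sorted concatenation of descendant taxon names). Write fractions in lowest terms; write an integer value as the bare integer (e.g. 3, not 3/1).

1. join A+S (d=4, Q=-78) ⇒ AS; edges |A|=8/3, |S|=4/3
  updated: d(AS,E)=8, d(AS,N)=17, d(AS,Y)=10
2. join AS+E (d=8, Q=-41) ⇒ AES; edges |AS|=29/4, |E|=3/4
  updated: d(AES,N)=13/2, d(AES,Y)=6
3. join AES+N (d=13/2, Q=-29/2) ⇒ AENS; edges |AES|=21/4, |N|=5/4
  updated: d(AENS,Y)=3/4
4. join AENS+Y (d=3/4) ⇒ AENSY; edges |AENS|=3/8, |Y|=3/8
final tree: ((((A:8/3,S:4/3):29/4,E:3/4):21/4,N:5/4):3/8,Y:3/8)
total length: 77/4

((((A:8/3,S:4/3):29/4,E:3/4):21/4,N:5/4):3/8,Y:3/8)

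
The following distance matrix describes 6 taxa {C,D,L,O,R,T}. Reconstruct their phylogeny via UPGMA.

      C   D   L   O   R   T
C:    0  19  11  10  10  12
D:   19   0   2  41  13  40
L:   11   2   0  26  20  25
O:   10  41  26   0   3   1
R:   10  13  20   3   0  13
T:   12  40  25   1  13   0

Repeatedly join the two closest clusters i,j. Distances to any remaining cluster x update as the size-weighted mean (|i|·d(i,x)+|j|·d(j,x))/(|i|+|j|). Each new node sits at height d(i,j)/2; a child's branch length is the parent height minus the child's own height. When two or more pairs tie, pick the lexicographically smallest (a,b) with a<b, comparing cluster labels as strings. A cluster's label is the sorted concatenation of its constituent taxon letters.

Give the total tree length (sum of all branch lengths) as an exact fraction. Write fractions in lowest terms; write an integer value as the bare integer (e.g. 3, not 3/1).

1. join O+T (d=1) ⇒ OT; edges |O|=1/2, |T|=1/2
  updated: d(C,OT)=11, d(D,OT)=81/2, d(L,OT)=51/2, d(OT,R)=8
2. join D+L (d=2) ⇒ DL; edges |D|=1, |L|=1
  updated: d(C,DL)=15, d(DL,OT)=33, d(DL,R)=33/2
3. join OT+R (d=8) ⇒ ORT; edges |OT|=7/2, |R|=4
  updated: d(C,ORT)=32/3, d(DL,ORT)=55/2
4. join C+ORT (d=32/3) ⇒ CORT; edges |C|=16/3, |ORT|=4/3
  updated: d(CORT,DL)=195/8
5. join CORT+DL (d=195/8) ⇒ CDLORT; edges |CORT|=329/48, |DL|=179/16
final tree: ((C:16/3,((O:1/2,T:1/2):7/2,R:4):4/3):329/48,(D:1,L:1):179/16)
total length: 845/24

845/24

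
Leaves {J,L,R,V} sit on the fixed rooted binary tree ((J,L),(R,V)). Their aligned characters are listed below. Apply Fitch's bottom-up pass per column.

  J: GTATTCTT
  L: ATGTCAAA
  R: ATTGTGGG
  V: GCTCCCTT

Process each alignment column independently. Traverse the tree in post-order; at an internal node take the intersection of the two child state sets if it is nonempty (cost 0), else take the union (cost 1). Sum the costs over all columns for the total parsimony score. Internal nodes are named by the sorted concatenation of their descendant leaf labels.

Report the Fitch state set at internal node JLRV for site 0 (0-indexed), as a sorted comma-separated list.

JL@0: {G} ∪ {A} = {A,G} (union, +1)
RV@0: {A} ∪ {G} = {A,G} (union, +1)
JLRV@0: {A,G} ∩ {A,G} = {A,G} (intersection, +0)
JL@1: {T} ∩ {T} = {T} (intersection, +0)
RV@1: {T} ∪ {C} = {C,T} (union, +1)
JLRV@1: {T} ∩ {C,T} = {T} (intersection, +0)
JL@2: {A} ∪ {G} = {A,G} (union, +1)
RV@2: {T} ∩ {T} = {T} (intersection, +0)
JLRV@2: {A,G} ∪ {T} = {A,G,T} (union, +1)
JL@3: {T} ∩ {T} = {T} (intersection, +0)
RV@3: {G} ∪ {C} = {C,G} (union, +1)
JLRV@3: {T} ∪ {C,G} = {C,G,T} (union, +1)
JL@4: {T} ∪ {C} = {C,T} (union, +1)
RV@4: {T} ∪ {C} = {C,T} (union, +1)
JLRV@4: {C,T} ∩ {C,T} = {C,T} (intersection, +0)
JL@5: {C} ∪ {A} = {A,C} (union, +1)
RV@5: {G} ∪ {C} = {C,G} (union, +1)
JLRV@5: {A,C} ∩ {C,G} = {C} (intersection, +0)
JL@6: {T} ∪ {A} = {A,T} (union, +1)
RV@6: {G} ∪ {T} = {G,T} (union, +1)
JLRV@6: {A,T} ∩ {G,T} = {T} (intersection, +0)
JL@7: {T} ∪ {A} = {A,T} (union, +1)
RV@7: {G} ∪ {T} = {G,T} (union, +1)
JLRV@7: {A,T} ∩ {G,T} = {T} (intersection, +0)
per-site changes: [2, 1, 2, 2, 2, 2, 2, 2]; total = 15

A,G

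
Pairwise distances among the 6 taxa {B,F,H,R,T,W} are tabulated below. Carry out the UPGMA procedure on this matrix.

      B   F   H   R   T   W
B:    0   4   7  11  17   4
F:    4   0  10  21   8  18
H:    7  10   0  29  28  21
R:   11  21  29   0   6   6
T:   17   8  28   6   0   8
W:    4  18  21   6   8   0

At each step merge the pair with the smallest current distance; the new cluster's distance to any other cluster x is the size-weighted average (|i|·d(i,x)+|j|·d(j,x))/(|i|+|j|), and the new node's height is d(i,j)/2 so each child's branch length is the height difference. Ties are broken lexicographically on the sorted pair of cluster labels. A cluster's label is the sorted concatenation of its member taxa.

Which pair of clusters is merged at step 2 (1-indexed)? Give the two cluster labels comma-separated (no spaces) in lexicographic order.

R,T

step 1: merge (B,F) at d=4; branch lengths B→2, F→2; new cluster BF
  updated: d(BF,H)=17/2, d(BF,R)=16, d(BF,T)=25/2, d(BF,W)=11
step 2: merge (R,T) at d=6; branch lengths R→3, T→3; new cluster RT
  updated: d(BF,RT)=57/4, d(H,RT)=57/2, d(RT,W)=7
step 3: merge (RT,W) at d=7; branch lengths RT→1/2, W→7/2; new cluster RTW
  updated: d(BF,RTW)=79/6, d(H,RTW)=26
step 4: merge (BF,H) at d=17/2; branch lengths BF→9/4, H→17/4; new cluster BFH
  updated: d(BFH,RTW)=157/9
step 5: merge (BFH,RTW) at d=157/9; branch lengths BFH→161/36, RTW→47/9; new cluster BFHRTW
final tree: (((B:2,F:2):9/4,H:17/4):161/36,((R:3,T:3):1/2,W:7/2):47/9)
total length: 1087/36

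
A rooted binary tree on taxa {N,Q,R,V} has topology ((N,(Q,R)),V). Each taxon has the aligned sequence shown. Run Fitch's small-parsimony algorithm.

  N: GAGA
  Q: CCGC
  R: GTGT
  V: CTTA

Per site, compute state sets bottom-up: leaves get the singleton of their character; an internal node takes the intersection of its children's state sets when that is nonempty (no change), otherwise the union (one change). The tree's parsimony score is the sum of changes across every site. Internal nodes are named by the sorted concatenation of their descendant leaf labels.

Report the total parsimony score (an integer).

QR@0: {C} ∪ {G} = {C,G} (union, +1)
NQR@0: {G} ∩ {C,G} = {G} (intersection, +0)
NQRV@0: {G} ∪ {C} = {C,G} (union, +1)
QR@1: {C} ∪ {T} = {C,T} (union, +1)
NQR@1: {A} ∪ {C,T} = {A,C,T} (union, +1)
NQRV@1: {A,C,T} ∩ {T} = {T} (intersection, +0)
QR@2: {G} ∩ {G} = {G} (intersection, +0)
NQR@2: {G} ∩ {G} = {G} (intersection, +0)
NQRV@2: {G} ∪ {T} = {G,T} (union, +1)
QR@3: {C} ∪ {T} = {C,T} (union, +1)
NQR@3: {A} ∪ {C,T} = {A,C,T} (union, +1)
NQRV@3: {A,C,T} ∩ {A} = {A} (intersection, +0)
per-site changes: [2, 2, 1, 2]; total = 7

7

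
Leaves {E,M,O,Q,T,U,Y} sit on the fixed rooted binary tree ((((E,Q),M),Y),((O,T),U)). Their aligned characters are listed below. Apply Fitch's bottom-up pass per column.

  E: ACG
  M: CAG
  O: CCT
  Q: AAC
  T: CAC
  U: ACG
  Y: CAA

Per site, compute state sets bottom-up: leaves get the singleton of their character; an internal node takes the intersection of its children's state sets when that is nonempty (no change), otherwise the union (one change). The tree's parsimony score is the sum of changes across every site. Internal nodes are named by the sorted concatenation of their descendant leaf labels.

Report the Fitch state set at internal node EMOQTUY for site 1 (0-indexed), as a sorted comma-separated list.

site 0, node EQ: E={A} ∩ Q={A} → {A} (+0)
site 0, node EMQ: EQ={A} ∪ M={C} → {A,C} (+1)
site 0, node EMQY: EMQ={A,C} ∩ Y={C} → {C} (+0)
site 0, node OT: O={C} ∩ T={C} → {C} (+0)
site 0, node OTU: OT={C} ∪ U={A} → {A,C} (+1)
site 0, node EMOQTUY: EMQY={C} ∩ OTU={A,C} → {C} (+0)
site 1, node EQ: E={C} ∪ Q={A} → {A,C} (+1)
site 1, node EMQ: EQ={A,C} ∩ M={A} → {A} (+0)
site 1, node EMQY: EMQ={A} ∩ Y={A} → {A} (+0)
site 1, node OT: O={C} ∪ T={A} → {A,C} (+1)
site 1, node OTU: OT={A,C} ∩ U={C} → {C} (+0)
site 1, node EMOQTUY: EMQY={A} ∪ OTU={C} → {A,C} (+1)
site 2, node EQ: E={G} ∪ Q={C} → {C,G} (+1)
site 2, node EMQ: EQ={C,G} ∩ M={G} → {G} (+0)
site 2, node EMQY: EMQ={G} ∪ Y={A} → {A,G} (+1)
site 2, node OT: O={T} ∪ T={C} → {C,T} (+1)
site 2, node OTU: OT={C,T} ∪ U={G} → {C,G,T} (+1)
site 2, node EMOQTUY: EMQY={A,G} ∩ OTU={C,G,T} → {G} (+0)
per-site changes: [2, 3, 4]; total = 9

A,C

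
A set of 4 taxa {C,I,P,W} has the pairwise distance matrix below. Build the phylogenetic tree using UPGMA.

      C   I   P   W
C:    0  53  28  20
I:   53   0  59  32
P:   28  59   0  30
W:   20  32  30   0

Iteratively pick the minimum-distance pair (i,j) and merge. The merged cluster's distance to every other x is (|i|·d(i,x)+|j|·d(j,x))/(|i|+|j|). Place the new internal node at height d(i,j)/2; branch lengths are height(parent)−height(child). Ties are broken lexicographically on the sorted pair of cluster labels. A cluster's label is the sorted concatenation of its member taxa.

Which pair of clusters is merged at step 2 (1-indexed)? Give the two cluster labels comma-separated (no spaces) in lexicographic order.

CW,P

iteration 1: select C,W (d=20); attach at lengths (10, 10); label the merged cluster CW
  updated: d(CW,I)=85/2, d(CW,P)=29
iteration 2: select CW,P (d=29); attach at lengths (9/2, 29/2); label the merged cluster CPW
  updated: d(CPW,I)=48
iteration 3: select CPW,I (d=48); attach at lengths (19/2, 24); label the merged cluster CIPW
final tree: (((C:10,W:10):9/2,P:29/2):19/2,I:24)
total length: 145/2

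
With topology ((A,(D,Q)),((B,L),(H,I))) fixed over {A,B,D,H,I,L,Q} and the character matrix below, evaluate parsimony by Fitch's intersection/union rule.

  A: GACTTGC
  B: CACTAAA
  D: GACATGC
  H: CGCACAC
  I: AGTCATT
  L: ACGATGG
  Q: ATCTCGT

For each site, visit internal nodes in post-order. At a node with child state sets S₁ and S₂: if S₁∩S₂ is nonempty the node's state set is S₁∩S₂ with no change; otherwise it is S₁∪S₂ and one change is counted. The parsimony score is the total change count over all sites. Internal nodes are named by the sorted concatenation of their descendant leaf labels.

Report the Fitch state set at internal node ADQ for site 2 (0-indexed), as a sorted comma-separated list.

C

DQ@0: {G} ∪ {A} = {A,G} (union, +1)
ADQ@0: {G} ∩ {A,G} = {G} (intersection, +0)
BL@0: {C} ∪ {A} = {A,C} (union, +1)
HI@0: {C} ∪ {A} = {A,C} (union, +1)
BHIL@0: {A,C} ∩ {A,C} = {A,C} (intersection, +0)
ABDHILQ@0: {G} ∪ {A,C} = {A,C,G} (union, +1)
DQ@1: {A} ∪ {T} = {A,T} (union, +1)
ADQ@1: {A} ∩ {A,T} = {A} (intersection, +0)
BL@1: {A} ∪ {C} = {A,C} (union, +1)
HI@1: {G} ∩ {G} = {G} (intersection, +0)
BHIL@1: {A,C} ∪ {G} = {A,C,G} (union, +1)
ABDHILQ@1: {A} ∩ {A,C,G} = {A} (intersection, +0)
DQ@2: {C} ∩ {C} = {C} (intersection, +0)
ADQ@2: {C} ∩ {C} = {C} (intersection, +0)
BL@2: {C} ∪ {G} = {C,G} (union, +1)
HI@2: {C} ∪ {T} = {C,T} (union, +1)
BHIL@2: {C,G} ∩ {C,T} = {C} (intersection, +0)
ABDHILQ@2: {C} ∩ {C} = {C} (intersection, +0)
DQ@3: {A} ∪ {T} = {A,T} (union, +1)
ADQ@3: {T} ∩ {A,T} = {T} (intersection, +0)
BL@3: {T} ∪ {A} = {A,T} (union, +1)
HI@3: {A} ∪ {C} = {A,C} (union, +1)
BHIL@3: {A,T} ∩ {A,C} = {A} (intersection, +0)
ABDHILQ@3: {T} ∪ {A} = {A,T} (union, +1)
DQ@4: {T} ∪ {C} = {C,T} (union, +1)
ADQ@4: {T} ∩ {C,T} = {T} (intersection, +0)
BL@4: {A} ∪ {T} = {A,T} (union, +1)
HI@4: {C} ∪ {A} = {A,C} (union, +1)
BHIL@4: {A,T} ∩ {A,C} = {A} (intersection, +0)
ABDHILQ@4: {T} ∪ {A} = {A,T} (union, +1)
DQ@5: {G} ∩ {G} = {G} (intersection, +0)
ADQ@5: {G} ∩ {G} = {G} (intersection, +0)
BL@5: {A} ∪ {G} = {A,G} (union, +1)
HI@5: {A} ∪ {T} = {A,T} (union, +1)
BHIL@5: {A,G} ∩ {A,T} = {A} (intersection, +0)
ABDHILQ@5: {G} ∪ {A} = {A,G} (union, +1)
DQ@6: {C} ∪ {T} = {C,T} (union, +1)
ADQ@6: {C} ∩ {C,T} = {C} (intersection, +0)
BL@6: {A} ∪ {G} = {A,G} (union, +1)
HI@6: {C} ∪ {T} = {C,T} (union, +1)
BHIL@6: {A,G} ∪ {C,T} = {A,C,G,T} (union, +1)
ABDHILQ@6: {C} ∩ {A,C,G,T} = {C} (intersection, +0)
per-site changes: [4, 3, 2, 4, 4, 3, 4]; total = 24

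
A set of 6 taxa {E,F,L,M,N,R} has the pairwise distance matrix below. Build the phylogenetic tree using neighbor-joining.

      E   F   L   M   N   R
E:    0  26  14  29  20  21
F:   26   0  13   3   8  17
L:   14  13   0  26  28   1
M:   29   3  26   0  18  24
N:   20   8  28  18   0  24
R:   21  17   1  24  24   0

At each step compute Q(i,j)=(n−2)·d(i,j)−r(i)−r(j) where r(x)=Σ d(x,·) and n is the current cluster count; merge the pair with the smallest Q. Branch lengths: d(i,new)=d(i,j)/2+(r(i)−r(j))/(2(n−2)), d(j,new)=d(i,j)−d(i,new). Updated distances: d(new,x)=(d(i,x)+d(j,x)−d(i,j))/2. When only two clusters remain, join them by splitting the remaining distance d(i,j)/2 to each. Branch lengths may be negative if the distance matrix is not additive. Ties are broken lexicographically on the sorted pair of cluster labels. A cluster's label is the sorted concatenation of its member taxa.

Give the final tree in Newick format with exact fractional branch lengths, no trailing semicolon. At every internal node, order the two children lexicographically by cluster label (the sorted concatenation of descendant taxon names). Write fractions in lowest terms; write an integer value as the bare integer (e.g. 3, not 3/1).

((((E:41/4,(L:-1/8,R:9/8):27/4):65/8,N:49/8):43/8,F:-21/8):45/16,M:45/16)

iteration 1: select L,R (d=1, Q=-165); attach at lengths (-1/8, 9/8); label the merged cluster LR
  updated: d(E,LR)=17, d(F,LR)=29/2, d(LR,M)=49/2, d(LR,N)=51/2
iteration 2: select E,LR (d=17, Q=-245/2); attach at lengths (41/4, 27/4); label the merged cluster ELR
  updated: d(ELR,F)=47/4, d(ELR,M)=73/4, d(ELR,N)=57/4
iteration 3: select ELR,N (d=57/4, Q=-56); attach at lengths (65/8, 49/8); label the merged cluster ELNR
  updated: d(ELNR,F)=11/4, d(ELNR,M)=11
iteration 4: select ELNR,F (d=11/4, Q=-67/4); attach at lengths (43/8, -21/8); label the merged cluster EFLNR
  updated: d(EFLNR,M)=45/8
iteration 5: select EFLNR,M (d=45/8); attach at lengths (45/16, 45/16); label the merged cluster EFLMNR
final tree: ((((E:41/4,(L:-1/8,R:9/8):27/4):65/8,N:49/8):43/8,F:-21/8):45/16,M:45/16)
total length: 325/8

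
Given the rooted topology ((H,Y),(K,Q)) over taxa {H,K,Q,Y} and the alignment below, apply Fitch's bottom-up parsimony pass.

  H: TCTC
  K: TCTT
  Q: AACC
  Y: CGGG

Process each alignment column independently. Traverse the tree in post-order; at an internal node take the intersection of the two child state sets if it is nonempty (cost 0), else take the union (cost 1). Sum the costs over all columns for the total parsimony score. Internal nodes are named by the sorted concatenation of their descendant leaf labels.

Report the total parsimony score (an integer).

8

HY@0: {T} ∪ {C} = {C,T} (union, +1)
KQ@0: {T} ∪ {A} = {A,T} (union, +1)
HKQY@0: {C,T} ∩ {A,T} = {T} (intersection, +0)
HY@1: {C} ∪ {G} = {C,G} (union, +1)
KQ@1: {C} ∪ {A} = {A,C} (union, +1)
HKQY@1: {C,G} ∩ {A,C} = {C} (intersection, +0)
HY@2: {T} ∪ {G} = {G,T} (union, +1)
KQ@2: {T} ∪ {C} = {C,T} (union, +1)
HKQY@2: {G,T} ∩ {C,T} = {T} (intersection, +0)
HY@3: {C} ∪ {G} = {C,G} (union, +1)
KQ@3: {T} ∪ {C} = {C,T} (union, +1)
HKQY@3: {C,G} ∩ {C,T} = {C} (intersection, +0)
per-site changes: [2, 2, 2, 2]; total = 8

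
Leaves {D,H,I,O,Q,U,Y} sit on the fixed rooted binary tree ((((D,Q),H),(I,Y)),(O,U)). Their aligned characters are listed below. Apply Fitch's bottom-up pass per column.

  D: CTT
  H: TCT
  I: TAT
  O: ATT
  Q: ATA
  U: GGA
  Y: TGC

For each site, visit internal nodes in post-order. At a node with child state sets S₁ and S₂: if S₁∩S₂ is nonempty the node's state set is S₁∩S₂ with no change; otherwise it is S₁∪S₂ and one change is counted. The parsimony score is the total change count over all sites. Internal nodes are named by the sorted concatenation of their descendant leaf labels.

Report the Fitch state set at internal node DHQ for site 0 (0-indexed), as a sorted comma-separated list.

A,C,T

[col 0] DQ: children D:{C}, Q:{A} ∪→ {A,C}; cost 1
[col 0] DHQ: children DQ:{A,C}, H:{T} ∪→ {A,C,T}; cost 1
[col 0] IY: children I:{T}, Y:{T} ∩→ {T}; cost 0
[col 0] DHIQY: children DHQ:{A,C,T}, IY:{T} ∩→ {T}; cost 0
[col 0] OU: children O:{A}, U:{G} ∪→ {A,G}; cost 1
[col 0] DHIOQUY: children DHIQY:{T}, OU:{A,G} ∪→ {A,G,T}; cost 1
[col 1] DQ: children D:{T}, Q:{T} ∩→ {T}; cost 0
[col 1] DHQ: children DQ:{T}, H:{C} ∪→ {C,T}; cost 1
[col 1] IY: children I:{A}, Y:{G} ∪→ {A,G}; cost 1
[col 1] DHIQY: children DHQ:{C,T}, IY:{A,G} ∪→ {A,C,G,T}; cost 1
[col 1] OU: children O:{T}, U:{G} ∪→ {G,T}; cost 1
[col 1] DHIOQUY: children DHIQY:{A,C,G,T}, OU:{G,T} ∩→ {G,T}; cost 0
[col 2] DQ: children D:{T}, Q:{A} ∪→ {A,T}; cost 1
[col 2] DHQ: children DQ:{A,T}, H:{T} ∩→ {T}; cost 0
[col 2] IY: children I:{T}, Y:{C} ∪→ {C,T}; cost 1
[col 2] DHIQY: children DHQ:{T}, IY:{C,T} ∩→ {T}; cost 0
[col 2] OU: children O:{T}, U:{A} ∪→ {A,T}; cost 1
[col 2] DHIOQUY: children DHIQY:{T}, OU:{A,T} ∩→ {T}; cost 0
per-site changes: [4, 4, 3]; total = 11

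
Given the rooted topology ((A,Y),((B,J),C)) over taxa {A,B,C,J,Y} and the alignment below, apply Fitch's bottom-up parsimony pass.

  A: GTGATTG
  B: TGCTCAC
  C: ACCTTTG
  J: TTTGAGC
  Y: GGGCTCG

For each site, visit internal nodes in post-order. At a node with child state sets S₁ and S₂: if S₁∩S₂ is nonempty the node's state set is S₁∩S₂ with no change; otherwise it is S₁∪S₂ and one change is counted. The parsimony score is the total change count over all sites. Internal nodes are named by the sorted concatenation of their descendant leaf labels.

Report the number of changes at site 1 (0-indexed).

3

[col 0] AY: children A:{G}, Y:{G} ∩→ {G}; cost 0
[col 0] BJ: children B:{T}, J:{T} ∩→ {T}; cost 0
[col 0] BCJ: children BJ:{T}, C:{A} ∪→ {A,T}; cost 1
[col 0] ABCJY: children AY:{G}, BCJ:{A,T} ∪→ {A,G,T}; cost 1
[col 1] AY: children A:{T}, Y:{G} ∪→ {G,T}; cost 1
[col 1] BJ: children B:{G}, J:{T} ∪→ {G,T}; cost 1
[col 1] BCJ: children BJ:{G,T}, C:{C} ∪→ {C,G,T}; cost 1
[col 1] ABCJY: children AY:{G,T}, BCJ:{C,G,T} ∩→ {G,T}; cost 0
[col 2] AY: children A:{G}, Y:{G} ∩→ {G}; cost 0
[col 2] BJ: children B:{C}, J:{T} ∪→ {C,T}; cost 1
[col 2] BCJ: children BJ:{C,T}, C:{C} ∩→ {C}; cost 0
[col 2] ABCJY: children AY:{G}, BCJ:{C} ∪→ {C,G}; cost 1
[col 3] AY: children A:{A}, Y:{C} ∪→ {A,C}; cost 1
[col 3] BJ: children B:{T}, J:{G} ∪→ {G,T}; cost 1
[col 3] BCJ: children BJ:{G,T}, C:{T} ∩→ {T}; cost 0
[col 3] ABCJY: children AY:{A,C}, BCJ:{T} ∪→ {A,C,T}; cost 1
[col 4] AY: children A:{T}, Y:{T} ∩→ {T}; cost 0
[col 4] BJ: children B:{C}, J:{A} ∪→ {A,C}; cost 1
[col 4] BCJ: children BJ:{A,C}, C:{T} ∪→ {A,C,T}; cost 1
[col 4] ABCJY: children AY:{T}, BCJ:{A,C,T} ∩→ {T}; cost 0
[col 5] AY: children A:{T}, Y:{C} ∪→ {C,T}; cost 1
[col 5] BJ: children B:{A}, J:{G} ∪→ {A,G}; cost 1
[col 5] BCJ: children BJ:{A,G}, C:{T} ∪→ {A,G,T}; cost 1
[col 5] ABCJY: children AY:{C,T}, BCJ:{A,G,T} ∩→ {T}; cost 0
[col 6] AY: children A:{G}, Y:{G} ∩→ {G}; cost 0
[col 6] BJ: children B:{C}, J:{C} ∩→ {C}; cost 0
[col 6] BCJ: children BJ:{C}, C:{G} ∪→ {C,G}; cost 1
[col 6] ABCJY: children AY:{G}, BCJ:{C,G} ∩→ {G}; cost 0
per-site changes: [2, 3, 2, 3, 2, 3, 1]; total = 16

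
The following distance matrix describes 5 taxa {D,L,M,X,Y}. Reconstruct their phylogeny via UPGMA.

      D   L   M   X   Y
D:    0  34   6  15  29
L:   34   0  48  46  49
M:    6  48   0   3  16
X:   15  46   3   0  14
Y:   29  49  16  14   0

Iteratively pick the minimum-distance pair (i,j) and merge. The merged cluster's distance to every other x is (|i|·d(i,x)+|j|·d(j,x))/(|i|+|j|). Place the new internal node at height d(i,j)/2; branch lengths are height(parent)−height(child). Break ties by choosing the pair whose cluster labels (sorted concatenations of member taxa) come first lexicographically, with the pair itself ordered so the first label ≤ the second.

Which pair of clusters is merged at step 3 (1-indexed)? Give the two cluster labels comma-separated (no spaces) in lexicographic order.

DMX,Y

1. join M+X (d=3) ⇒ MX; edges |M|=3/2, |X|=3/2
  updated: d(D,MX)=21/2, d(L,MX)=47, d(MX,Y)=15
2. join D+MX (d=21/2) ⇒ DMX; edges |D|=21/4, |MX|=15/4
  updated: d(DMX,L)=128/3, d(DMX,Y)=59/3
3. join DMX+Y (d=59/3) ⇒ DMXY; edges |DMX|=55/12, |Y|=59/6
  updated: d(DMXY,L)=177/4
4. join DMXY+L (d=177/4) ⇒ DLMXY; edges |DMXY|=295/24, |L|=177/8
final tree: (((D:21/4,(M:3/2,X:3/2):15/4):55/12,Y:59/6):295/24,L:177/8)
total length: 365/6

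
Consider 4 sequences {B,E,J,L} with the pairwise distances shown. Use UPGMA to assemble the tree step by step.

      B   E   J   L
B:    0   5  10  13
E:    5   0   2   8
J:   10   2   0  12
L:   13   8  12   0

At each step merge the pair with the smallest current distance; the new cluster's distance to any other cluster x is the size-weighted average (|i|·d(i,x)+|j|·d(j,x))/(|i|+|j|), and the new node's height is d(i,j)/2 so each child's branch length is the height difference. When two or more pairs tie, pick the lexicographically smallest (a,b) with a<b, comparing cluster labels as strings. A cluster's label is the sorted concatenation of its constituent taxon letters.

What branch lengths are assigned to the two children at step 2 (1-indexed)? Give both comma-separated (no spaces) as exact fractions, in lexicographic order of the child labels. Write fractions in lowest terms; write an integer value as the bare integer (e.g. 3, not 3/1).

15/4,11/4

1. join E+J (d=2) ⇒ EJ; edges |E|=1, |J|=1
  updated: d(B,EJ)=15/2, d(EJ,L)=10
2. join B+EJ (d=15/2) ⇒ BEJ; edges |B|=15/4, |EJ|=11/4
  updated: d(BEJ,L)=11
3. join BEJ+L (d=11) ⇒ BEJL; edges |BEJ|=7/4, |L|=11/2
final tree: ((B:15/4,(E:1,J:1):11/4):7/4,L:11/2)
total length: 63/4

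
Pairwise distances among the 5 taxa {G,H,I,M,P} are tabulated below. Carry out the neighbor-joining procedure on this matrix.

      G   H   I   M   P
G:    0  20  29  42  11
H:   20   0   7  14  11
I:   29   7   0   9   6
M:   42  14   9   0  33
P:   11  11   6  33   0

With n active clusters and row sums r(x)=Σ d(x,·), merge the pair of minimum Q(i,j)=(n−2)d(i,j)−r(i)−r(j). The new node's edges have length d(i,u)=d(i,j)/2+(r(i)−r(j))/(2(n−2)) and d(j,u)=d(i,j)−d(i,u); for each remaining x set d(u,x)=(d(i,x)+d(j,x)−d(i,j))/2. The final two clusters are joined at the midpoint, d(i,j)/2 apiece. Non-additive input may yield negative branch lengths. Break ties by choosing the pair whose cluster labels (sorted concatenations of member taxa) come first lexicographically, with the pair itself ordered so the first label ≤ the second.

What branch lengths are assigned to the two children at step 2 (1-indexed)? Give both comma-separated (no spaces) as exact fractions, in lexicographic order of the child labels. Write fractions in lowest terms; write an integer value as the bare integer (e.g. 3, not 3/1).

43/4,-3/4

step 1: merge (G,P) at d=11, Q=-130; branch lengths G→37/3, P→-4/3; new cluster GP
  updated: d(GP,H)=10, d(GP,I)=12, d(GP,M)=32
step 2: merge (GP,H) at d=10, Q=-65; branch lengths GP→43/4, H→-3/4; new cluster GHP
  updated: d(GHP,I)=9/2, d(GHP,M)=18
step 3: merge (GHP,I) at d=9/2, Q=-63/2; branch lengths GHP→27/4, I→-9/4; new cluster GHIP
  updated: d(GHIP,M)=45/4
step 4: merge (GHIP,M) at d=45/4; branch lengths GHIP→45/8, M→45/8; new cluster GHIMP
final tree: ((((G:37/3,P:-4/3):43/4,H:-3/4):27/4,I:-9/4):45/8,M:45/8)
total length: 147/4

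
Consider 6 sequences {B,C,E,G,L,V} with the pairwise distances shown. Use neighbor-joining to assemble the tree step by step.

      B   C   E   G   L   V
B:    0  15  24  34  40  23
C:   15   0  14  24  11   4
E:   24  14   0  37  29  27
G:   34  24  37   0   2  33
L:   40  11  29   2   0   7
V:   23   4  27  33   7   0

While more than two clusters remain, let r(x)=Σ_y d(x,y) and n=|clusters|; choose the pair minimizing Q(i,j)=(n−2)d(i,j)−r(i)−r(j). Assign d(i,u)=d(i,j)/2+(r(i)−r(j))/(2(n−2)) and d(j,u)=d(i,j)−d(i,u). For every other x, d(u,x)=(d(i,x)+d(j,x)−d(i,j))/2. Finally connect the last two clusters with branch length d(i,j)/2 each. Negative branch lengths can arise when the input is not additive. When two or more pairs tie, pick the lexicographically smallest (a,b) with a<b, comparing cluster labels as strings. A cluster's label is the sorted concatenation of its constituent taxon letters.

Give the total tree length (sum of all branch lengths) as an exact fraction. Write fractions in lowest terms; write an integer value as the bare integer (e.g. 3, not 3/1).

405/8

step 1: merge (G,L) at d=2, Q=-211; branch lengths G→49/8, L→-33/8; new cluster GL
  updated: d(B,GL)=36, d(C,GL)=33/2, d(E,GL)=32, d(GL,V)=19
step 2: merge (B,E) at d=24, Q=-123; branch lengths B→73/6, E→71/6; new cluster BE
  updated: d(BE,C)=5/2, d(BE,GL)=22, d(BE,V)=13
step 3: merge (BE,C) at d=5/2, Q=-111/2; branch lengths BE→39/8, C→-19/8; new cluster BCE
  updated: d(BCE,GL)=18, d(BCE,V)=29/4
step 4: merge (BCE,GL) at d=18, Q=-177/4; branch lengths BCE→25/8, GL→119/8; new cluster BCEGL
  updated: d(BCEGL,V)=33/8
step 5: merge (BCEGL,V) at d=33/8; branch lengths BCEGL→33/16, V→33/16; new cluster BCEGLV
final tree: ((((B:73/6,E:71/6):39/8,C:-19/8):25/8,(G:49/8,L:-33/8):119/8):33/16,V:33/16)
total length: 405/8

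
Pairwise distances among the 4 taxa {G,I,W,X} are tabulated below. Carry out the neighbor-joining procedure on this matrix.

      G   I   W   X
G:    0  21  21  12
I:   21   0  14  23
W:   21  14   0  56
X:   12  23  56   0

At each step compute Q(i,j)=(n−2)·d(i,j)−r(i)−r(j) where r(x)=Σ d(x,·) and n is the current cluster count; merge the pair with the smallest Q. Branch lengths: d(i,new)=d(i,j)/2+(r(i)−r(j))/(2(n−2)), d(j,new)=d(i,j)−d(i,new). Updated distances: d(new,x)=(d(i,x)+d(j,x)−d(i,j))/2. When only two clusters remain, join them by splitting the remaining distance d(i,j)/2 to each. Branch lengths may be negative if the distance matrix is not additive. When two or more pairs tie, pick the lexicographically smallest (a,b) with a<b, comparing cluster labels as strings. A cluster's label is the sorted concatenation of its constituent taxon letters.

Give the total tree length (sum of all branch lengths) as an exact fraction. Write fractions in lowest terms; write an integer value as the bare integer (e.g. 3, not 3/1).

173/4

1. join G+X (d=12, Q=-121) ⇒ GX; edges |G|=-13/4, |X|=61/4
  updated: d(GX,I)=16, d(GX,W)=65/2
2. join GX+I (d=16, Q=-125/2) ⇒ GIX; edges |GX|=69/4, |I|=-5/4
  updated: d(GIX,W)=61/4
3. join GIX+W (d=61/4) ⇒ GIWX; edges |GIX|=61/8, |W|=61/8
final tree: (((G:-13/4,X:61/4):69/4,I:-5/4):61/8,W:61/8)
total length: 173/4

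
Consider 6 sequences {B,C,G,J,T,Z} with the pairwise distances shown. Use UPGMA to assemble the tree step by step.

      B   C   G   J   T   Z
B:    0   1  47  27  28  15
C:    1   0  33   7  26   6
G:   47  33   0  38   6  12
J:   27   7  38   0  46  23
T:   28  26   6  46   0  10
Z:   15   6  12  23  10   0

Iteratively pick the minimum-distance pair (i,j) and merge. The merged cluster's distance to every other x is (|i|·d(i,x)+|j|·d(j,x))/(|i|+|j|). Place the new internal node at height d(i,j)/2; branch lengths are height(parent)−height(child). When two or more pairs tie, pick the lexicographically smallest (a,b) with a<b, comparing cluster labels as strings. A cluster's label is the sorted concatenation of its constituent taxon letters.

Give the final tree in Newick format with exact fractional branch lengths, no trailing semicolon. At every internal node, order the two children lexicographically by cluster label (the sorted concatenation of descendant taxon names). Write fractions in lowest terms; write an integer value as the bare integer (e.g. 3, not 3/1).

((((B:1/2,C:1/2):19/4,Z:21/4):17/4,J:19/2):11/2,(G:3,T:3):12)

1. join B+C (d=1) ⇒ BC; edges |B|=1/2, |C|=1/2
  updated: d(BC,G)=40, d(BC,J)=17, d(BC,T)=27, d(BC,Z)=21/2
2. join G+T (d=6) ⇒ GT; edges |G|=3, |T|=3
  updated: d(BC,GT)=67/2, d(GT,J)=42, d(GT,Z)=11
3. join BC+Z (d=21/2) ⇒ BCZ; edges |BC|=19/4, |Z|=21/4
  updated: d(BCZ,GT)=26, d(BCZ,J)=19
4. join BCZ+J (d=19) ⇒ BCJZ; edges |BCZ|=17/4, |J|=19/2
  updated: d(BCJZ,GT)=30
5. join BCJZ+GT (d=30) ⇒ BCGJTZ; edges |BCJZ|=11/2, |GT|=12
final tree: ((((B:1/2,C:1/2):19/4,Z:21/4):17/4,J:19/2):11/2,(G:3,T:3):12)
total length: 193/4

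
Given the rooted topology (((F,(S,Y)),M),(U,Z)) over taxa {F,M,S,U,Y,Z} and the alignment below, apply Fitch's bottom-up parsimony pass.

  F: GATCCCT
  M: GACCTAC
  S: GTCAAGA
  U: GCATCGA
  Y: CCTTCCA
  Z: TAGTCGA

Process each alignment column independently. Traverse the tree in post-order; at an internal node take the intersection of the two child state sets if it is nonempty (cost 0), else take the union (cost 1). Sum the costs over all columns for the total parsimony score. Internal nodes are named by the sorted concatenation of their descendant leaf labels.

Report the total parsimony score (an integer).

19

[col 0] SY: children S:{G}, Y:{C} ∪→ {C,G}; cost 1
[col 0] FSY: children F:{G}, SY:{C,G} ∩→ {G}; cost 0
[col 0] FMSY: children FSY:{G}, M:{G} ∩→ {G}; cost 0
[col 0] UZ: children U:{G}, Z:{T} ∪→ {G,T}; cost 1
[col 0] FMSUYZ: children FMSY:{G}, UZ:{G,T} ∩→ {G}; cost 0
[col 1] SY: children S:{T}, Y:{C} ∪→ {C,T}; cost 1
[col 1] FSY: children F:{A}, SY:{C,T} ∪→ {A,C,T}; cost 1
[col 1] FMSY: children FSY:{A,C,T}, M:{A} ∩→ {A}; cost 0
[col 1] UZ: children U:{C}, Z:{A} ∪→ {A,C}; cost 1
[col 1] FMSUYZ: children FMSY:{A}, UZ:{A,C} ∩→ {A}; cost 0
[col 2] SY: children S:{C}, Y:{T} ∪→ {C,T}; cost 1
[col 2] FSY: children F:{T}, SY:{C,T} ∩→ {T}; cost 0
[col 2] FMSY: children FSY:{T}, M:{C} ∪→ {C,T}; cost 1
[col 2] UZ: children U:{A}, Z:{G} ∪→ {A,G}; cost 1
[col 2] FMSUYZ: children FMSY:{C,T}, UZ:{A,G} ∪→ {A,C,G,T}; cost 1
[col 3] SY: children S:{A}, Y:{T} ∪→ {A,T}; cost 1
[col 3] FSY: children F:{C}, SY:{A,T} ∪→ {A,C,T}; cost 1
[col 3] FMSY: children FSY:{A,C,T}, M:{C} ∩→ {C}; cost 0
[col 3] UZ: children U:{T}, Z:{T} ∩→ {T}; cost 0
[col 3] FMSUYZ: children FMSY:{C}, UZ:{T} ∪→ {C,T}; cost 1
[col 4] SY: children S:{A}, Y:{C} ∪→ {A,C}; cost 1
[col 4] FSY: children F:{C}, SY:{A,C} ∩→ {C}; cost 0
[col 4] FMSY: children FSY:{C}, M:{T} ∪→ {C,T}; cost 1
[col 4] UZ: children U:{C}, Z:{C} ∩→ {C}; cost 0
[col 4] FMSUYZ: children FMSY:{C,T}, UZ:{C} ∩→ {C}; cost 0
[col 5] SY: children S:{G}, Y:{C} ∪→ {C,G}; cost 1
[col 5] FSY: children F:{C}, SY:{C,G} ∩→ {C}; cost 0
[col 5] FMSY: children FSY:{C}, M:{A} ∪→ {A,C}; cost 1
[col 5] UZ: children U:{G}, Z:{G} ∩→ {G}; cost 0
[col 5] FMSUYZ: children FMSY:{A,C}, UZ:{G} ∪→ {A,C,G}; cost 1
[col 6] SY: children S:{A}, Y:{A} ∩→ {A}; cost 0
[col 6] FSY: children F:{T}, SY:{A} ∪→ {A,T}; cost 1
[col 6] FMSY: children FSY:{A,T}, M:{C} ∪→ {A,C,T}; cost 1
[col 6] UZ: children U:{A}, Z:{A} ∩→ {A}; cost 0
[col 6] FMSUYZ: children FMSY:{A,C,T}, UZ:{A} ∩→ {A}; cost 0
per-site changes: [2, 3, 4, 3, 2, 3, 2]; total = 19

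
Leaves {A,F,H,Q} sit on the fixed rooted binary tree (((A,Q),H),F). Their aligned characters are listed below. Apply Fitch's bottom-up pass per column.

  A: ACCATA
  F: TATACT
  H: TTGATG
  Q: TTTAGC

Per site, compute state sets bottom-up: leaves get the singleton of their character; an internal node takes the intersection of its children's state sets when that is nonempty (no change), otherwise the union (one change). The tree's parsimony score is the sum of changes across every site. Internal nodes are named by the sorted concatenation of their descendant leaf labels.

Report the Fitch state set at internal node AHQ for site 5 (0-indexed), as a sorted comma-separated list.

AQ@0: {A} ∪ {T} = {A,T} (union, +1)
AHQ@0: {A,T} ∩ {T} = {T} (intersection, +0)
AFHQ@0: {T} ∩ {T} = {T} (intersection, +0)
AQ@1: {C} ∪ {T} = {C,T} (union, +1)
AHQ@1: {C,T} ∩ {T} = {T} (intersection, +0)
AFHQ@1: {T} ∪ {A} = {A,T} (union, +1)
AQ@2: {C} ∪ {T} = {C,T} (union, +1)
AHQ@2: {C,T} ∪ {G} = {C,G,T} (union, +1)
AFHQ@2: {C,G,T} ∩ {T} = {T} (intersection, +0)
AQ@3: {A} ∩ {A} = {A} (intersection, +0)
AHQ@3: {A} ∩ {A} = {A} (intersection, +0)
AFHQ@3: {A} ∩ {A} = {A} (intersection, +0)
AQ@4: {T} ∪ {G} = {G,T} (union, +1)
AHQ@4: {G,T} ∩ {T} = {T} (intersection, +0)
AFHQ@4: {T} ∪ {C} = {C,T} (union, +1)
AQ@5: {A} ∪ {C} = {A,C} (union, +1)
AHQ@5: {A,C} ∪ {G} = {A,C,G} (union, +1)
AFHQ@5: {A,C,G} ∪ {T} = {A,C,G,T} (union, +1)
per-site changes: [1, 2, 2, 0, 2, 3]; total = 10

A,C,G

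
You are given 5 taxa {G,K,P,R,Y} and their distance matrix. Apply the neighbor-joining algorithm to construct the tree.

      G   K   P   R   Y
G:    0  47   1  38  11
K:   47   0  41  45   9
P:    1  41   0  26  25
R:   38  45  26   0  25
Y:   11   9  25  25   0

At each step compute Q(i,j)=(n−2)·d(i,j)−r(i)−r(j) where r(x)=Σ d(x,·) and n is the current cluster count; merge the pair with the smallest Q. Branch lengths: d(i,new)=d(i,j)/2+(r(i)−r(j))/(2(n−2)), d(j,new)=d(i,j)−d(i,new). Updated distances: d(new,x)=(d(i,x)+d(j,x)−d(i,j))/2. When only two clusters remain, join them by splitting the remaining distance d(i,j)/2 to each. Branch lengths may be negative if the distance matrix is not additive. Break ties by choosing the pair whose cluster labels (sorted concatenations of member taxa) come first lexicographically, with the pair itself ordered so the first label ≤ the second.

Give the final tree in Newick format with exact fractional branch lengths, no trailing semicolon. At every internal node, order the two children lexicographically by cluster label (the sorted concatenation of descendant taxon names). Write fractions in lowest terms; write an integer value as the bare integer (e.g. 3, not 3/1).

((((G:7/6,P:-1/6):27/2,R:18):25/2,K:16):-7/2,Y:-7/2)

step 1: merge (G,P) at d=1, Q=-187; branch lengths G→7/6, P→-1/6; new cluster GP
  updated: d(GP,K)=87/2, d(GP,R)=63/2, d(GP,Y)=35/2
step 2: merge (GP,R) at d=63/2, Q=-131; branch lengths GP→27/2, R→18; new cluster GPR
  updated: d(GPR,K)=57/2, d(GPR,Y)=11/2
step 3: merge (GPR,K) at d=57/2, Q=-43; branch lengths GPR→25/2, K→16; new cluster GKPR
  updated: d(GKPR,Y)=-7
step 4: merge (GKPR,Y) at d=-7; branch lengths GKPR→-7/2, Y→-7/2; new cluster GKPRY
final tree: ((((G:7/6,P:-1/6):27/2,R:18):25/2,K:16):-7/2,Y:-7/2)
total length: 54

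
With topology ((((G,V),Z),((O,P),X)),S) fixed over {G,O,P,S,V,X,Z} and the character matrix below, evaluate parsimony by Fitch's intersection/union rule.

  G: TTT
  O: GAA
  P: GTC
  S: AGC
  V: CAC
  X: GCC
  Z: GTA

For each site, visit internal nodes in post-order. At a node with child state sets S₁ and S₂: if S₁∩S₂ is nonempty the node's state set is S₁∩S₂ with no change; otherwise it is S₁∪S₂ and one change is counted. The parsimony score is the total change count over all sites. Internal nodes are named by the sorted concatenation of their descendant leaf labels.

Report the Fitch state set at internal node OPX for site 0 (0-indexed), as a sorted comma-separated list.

GV@0: {T} ∪ {C} = {C,T} (union, +1)
GVZ@0: {C,T} ∪ {G} = {C,G,T} (union, +1)
OP@0: {G} ∩ {G} = {G} (intersection, +0)
OPX@0: {G} ∩ {G} = {G} (intersection, +0)
GOPVXZ@0: {C,G,T} ∩ {G} = {G} (intersection, +0)
GOPSVXZ@0: {G} ∪ {A} = {A,G} (union, +1)
GV@1: {T} ∪ {A} = {A,T} (union, +1)
GVZ@1: {A,T} ∩ {T} = {T} (intersection, +0)
OP@1: {A} ∪ {T} = {A,T} (union, +1)
OPX@1: {A,T} ∪ {C} = {A,C,T} (union, +1)
GOPVXZ@1: {T} ∩ {A,C,T} = {T} (intersection, +0)
GOPSVXZ@1: {T} ∪ {G} = {G,T} (union, +1)
GV@2: {T} ∪ {C} = {C,T} (union, +1)
GVZ@2: {C,T} ∪ {A} = {A,C,T} (union, +1)
OP@2: {A} ∪ {C} = {A,C} (union, +1)
OPX@2: {A,C} ∩ {C} = {C} (intersection, +0)
GOPVXZ@2: {A,C,T} ∩ {C} = {C} (intersection, +0)
GOPSVXZ@2: {C} ∩ {C} = {C} (intersection, +0)
per-site changes: [3, 4, 3]; total = 10

G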